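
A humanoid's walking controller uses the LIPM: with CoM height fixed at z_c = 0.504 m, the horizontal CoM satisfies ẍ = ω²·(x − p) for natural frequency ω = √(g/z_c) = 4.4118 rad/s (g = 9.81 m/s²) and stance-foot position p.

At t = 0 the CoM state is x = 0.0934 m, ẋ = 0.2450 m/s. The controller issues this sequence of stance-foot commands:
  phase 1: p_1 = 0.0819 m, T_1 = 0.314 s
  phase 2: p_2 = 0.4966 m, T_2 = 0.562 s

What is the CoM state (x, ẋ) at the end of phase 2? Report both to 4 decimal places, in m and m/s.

x = -0.3974, ẋ = -3.7869

phase 1: p=0.0819, T=0.314, ωT=1.385305, cosh=2.123146, sinh=1.872899; start (x,ẋ)=(0.093400, 0.245000) → end (x,ẋ)=(0.210324, 0.615194)
phase 2: p=0.4966, T=0.562, ωT=2.479432, cosh=6.009135, sinh=5.925344; start (x,ẋ)=(0.210324, 0.615194) → end (x,ẋ)=(-0.397427, -3.786891)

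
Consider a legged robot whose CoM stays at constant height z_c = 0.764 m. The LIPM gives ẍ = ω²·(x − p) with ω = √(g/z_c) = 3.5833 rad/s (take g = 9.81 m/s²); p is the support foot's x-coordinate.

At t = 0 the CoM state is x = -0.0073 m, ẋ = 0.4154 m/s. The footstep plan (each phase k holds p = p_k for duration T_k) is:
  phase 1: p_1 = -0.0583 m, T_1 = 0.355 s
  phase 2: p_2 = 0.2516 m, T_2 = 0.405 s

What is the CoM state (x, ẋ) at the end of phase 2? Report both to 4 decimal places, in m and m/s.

phase 1: p=-0.0583, T=0.355, ωT=1.272072, cosh=1.924243, sinh=1.643993; start (x,ẋ)=(-0.007300, 0.415400) → end (x,ẋ)=(0.230419, 1.099768)
phase 2: p=0.2516, T=0.405, ωT=1.451237, cosh=2.251335, sinh=2.017054; start (x,ẋ)=(0.230419, 1.099768) → end (x,ẋ)=(0.822978, 2.322855)

x = 0.8230, ẋ = 2.3229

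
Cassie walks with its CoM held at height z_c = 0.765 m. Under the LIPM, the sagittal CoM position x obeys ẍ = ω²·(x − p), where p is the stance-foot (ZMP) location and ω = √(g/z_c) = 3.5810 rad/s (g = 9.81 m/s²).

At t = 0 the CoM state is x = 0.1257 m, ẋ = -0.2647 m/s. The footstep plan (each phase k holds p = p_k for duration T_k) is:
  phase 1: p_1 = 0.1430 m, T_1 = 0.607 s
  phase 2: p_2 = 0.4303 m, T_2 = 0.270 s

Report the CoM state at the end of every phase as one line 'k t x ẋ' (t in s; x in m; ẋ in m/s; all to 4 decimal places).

1 0.6070 -0.2547 -1.4472
2 0.8770 -1.0552 -4.9370

phase 1: p=0.1430, T=0.607, ωT=2.173667, cosh=4.452110, sinh=4.338350; start (x,ẋ)=(0.125700, -0.264700) → end (x,ẋ)=(-0.254703, -1.447240)
phase 2: p=0.4303, T=0.270, ωT=0.966870, cosh=1.504986, sinh=1.124715; start (x,ẋ)=(-0.254703, -1.447240) → end (x,ẋ)=(-1.055167, -4.936997)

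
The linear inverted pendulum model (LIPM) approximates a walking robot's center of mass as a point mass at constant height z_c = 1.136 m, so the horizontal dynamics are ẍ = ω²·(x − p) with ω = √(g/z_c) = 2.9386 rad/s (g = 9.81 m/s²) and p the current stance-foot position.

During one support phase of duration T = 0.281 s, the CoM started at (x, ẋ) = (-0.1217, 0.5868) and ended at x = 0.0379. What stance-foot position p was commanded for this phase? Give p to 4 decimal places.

p = -0.0533

ωT = 2.9386·0.281 = 0.825747; cosh(ωT) = 1.360746, sinh(ωT) = 0.922839
x(T) = p + (x₀−p)·cosh(ωT) + (ẋ₀/ω)·sinh(ωT) ⇒ p·(1 − cosh) = x(T) − x₀·cosh − (ẋ₀/ω)·sinh
numerator   = 0.0379 − (-0.1217)·1.360746 − (0.5868/2.9386)·0.922839 = 0.019224
denominator = 1 − 1.360746 = -0.360746
p = 0.019224 / -0.360746 = -0.0533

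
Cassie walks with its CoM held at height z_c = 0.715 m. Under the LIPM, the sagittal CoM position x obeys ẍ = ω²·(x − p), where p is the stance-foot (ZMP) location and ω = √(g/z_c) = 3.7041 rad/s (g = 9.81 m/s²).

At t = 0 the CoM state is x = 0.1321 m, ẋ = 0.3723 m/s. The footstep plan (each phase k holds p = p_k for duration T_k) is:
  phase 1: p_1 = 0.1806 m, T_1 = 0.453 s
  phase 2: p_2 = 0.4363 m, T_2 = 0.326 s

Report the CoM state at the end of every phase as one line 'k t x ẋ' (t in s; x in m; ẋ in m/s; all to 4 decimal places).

1 0.4530 0.3059 0.5673
2 0.7790 0.4320 0.2982

phase 1: p=0.1806, T=0.453, ωT=1.677957, cosh=2.770681, sinh=2.583926; start (x,ẋ)=(0.132100, 0.372300) → end (x,ẋ)=(0.305933, 0.567325)
phase 2: p=0.4363, T=0.326, ωT=1.207537, cosh=1.822083, sinh=1.523151; start (x,ẋ)=(0.305933, 0.567325) → end (x,ẋ)=(0.432048, 0.298196)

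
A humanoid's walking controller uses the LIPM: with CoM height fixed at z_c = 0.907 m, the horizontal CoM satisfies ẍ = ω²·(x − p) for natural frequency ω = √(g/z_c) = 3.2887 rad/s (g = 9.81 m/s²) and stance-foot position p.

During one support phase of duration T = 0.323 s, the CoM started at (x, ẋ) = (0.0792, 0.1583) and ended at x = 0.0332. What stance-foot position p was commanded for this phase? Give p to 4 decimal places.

p = 0.2525

ωT = 3.2887·0.323 = 1.062250; cosh(ωT) = 1.619275, sinh(ωT) = 1.273598
x(T) = p + (x₀−p)·cosh(ωT) + (ẋ₀/ω)·sinh(ωT) ⇒ p·(1 − cosh) = x(T) − x₀·cosh − (ẋ₀/ω)·sinh
numerator   = 0.0332 − (0.0792)·1.619275 − (0.1583/3.2887)·1.273598 = -0.156351
denominator = 1 − 1.619275 = -0.619275
p = -0.156351 / -0.619275 = 0.2525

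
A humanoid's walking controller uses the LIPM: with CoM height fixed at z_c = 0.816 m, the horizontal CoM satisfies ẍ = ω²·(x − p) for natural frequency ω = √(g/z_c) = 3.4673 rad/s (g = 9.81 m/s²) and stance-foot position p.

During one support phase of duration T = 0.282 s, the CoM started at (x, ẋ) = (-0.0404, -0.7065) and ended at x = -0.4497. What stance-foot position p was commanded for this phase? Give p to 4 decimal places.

ωT = 3.4673·0.282 = 0.977779; cosh(ωT) = 1.517345, sinh(ωT) = 1.141199
x(T) = p + (x₀−p)·cosh(ωT) + (ẋ₀/ω)·sinh(ωT) ⇒ p·(1 − cosh) = x(T) − x₀·cosh − (ẋ₀/ω)·sinh
numerator   = -0.4497 − (-0.0404)·1.517345 − (-0.7065/3.4673)·1.141199 = -0.155868
denominator = 1 − 1.517345 = -0.517345
p = -0.155868 / -0.517345 = 0.3013

p = 0.3013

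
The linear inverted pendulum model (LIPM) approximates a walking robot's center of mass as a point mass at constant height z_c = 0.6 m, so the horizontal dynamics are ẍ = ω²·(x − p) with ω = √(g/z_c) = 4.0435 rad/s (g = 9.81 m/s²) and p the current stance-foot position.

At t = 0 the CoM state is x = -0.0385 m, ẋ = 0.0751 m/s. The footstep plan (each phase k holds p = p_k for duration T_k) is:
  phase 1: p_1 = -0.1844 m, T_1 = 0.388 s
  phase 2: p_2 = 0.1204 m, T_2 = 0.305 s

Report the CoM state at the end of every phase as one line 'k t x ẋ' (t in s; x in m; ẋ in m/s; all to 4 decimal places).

1 0.3880 0.2237 1.5429
2 0.6930 0.9120 3.5287

phase 1: p=-0.1844, T=0.388, ωT=1.568878, cosh=2.504768, sinh=2.296490; start (x,ẋ)=(-0.038500, 0.075100) → end (x,ẋ)=(0.223698, 1.542915)
phase 2: p=0.1204, T=0.305, ωT=1.233267, cosh=1.861883, sinh=1.570544; start (x,ẋ)=(0.223698, 1.542915) → end (x,ẋ)=(0.912016, 3.528722)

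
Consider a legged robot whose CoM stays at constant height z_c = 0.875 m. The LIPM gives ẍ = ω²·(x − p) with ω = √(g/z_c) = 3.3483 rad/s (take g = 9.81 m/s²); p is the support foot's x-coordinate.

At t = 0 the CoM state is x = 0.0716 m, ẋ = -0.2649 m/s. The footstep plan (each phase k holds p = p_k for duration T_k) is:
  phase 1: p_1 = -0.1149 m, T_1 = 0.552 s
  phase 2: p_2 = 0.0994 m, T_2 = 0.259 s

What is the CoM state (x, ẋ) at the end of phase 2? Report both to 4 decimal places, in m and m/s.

x = 0.6195, ẋ = 1.9841

phase 1: p=-0.1149, T=0.552, ωT=1.848262, cosh=3.253142, sinh=3.095631; start (x,ẋ)=(0.071600, -0.264900) → end (x,ẋ)=(0.246901, 1.071334)
phase 2: p=0.0994, T=0.259, ωT=0.867210, cosh=1.400191, sinh=0.980069; start (x,ẋ)=(0.246901, 1.071334) → end (x,ẋ)=(0.619516, 1.984106)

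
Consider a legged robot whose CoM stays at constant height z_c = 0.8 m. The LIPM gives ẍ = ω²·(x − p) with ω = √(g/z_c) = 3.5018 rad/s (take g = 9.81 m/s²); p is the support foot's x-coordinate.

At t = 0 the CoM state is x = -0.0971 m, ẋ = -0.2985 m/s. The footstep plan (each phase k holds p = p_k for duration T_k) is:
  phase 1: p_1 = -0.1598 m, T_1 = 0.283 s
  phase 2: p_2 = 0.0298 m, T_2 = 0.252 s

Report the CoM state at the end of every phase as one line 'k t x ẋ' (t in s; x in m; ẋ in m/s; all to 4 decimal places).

1 0.2830 -0.1627 -0.2025
2 0.5350 -0.3006 -0.9617

phase 1: p=-0.1598, T=0.283, ωT=0.991009, cosh=1.532577, sinh=1.161375; start (x,ẋ)=(-0.097100, -0.298500) → end (x,ẋ)=(-0.162705, -0.202479)
phase 2: p=0.0298, T=0.252, ωT=0.882454, cosh=1.415294, sinh=1.001528; start (x,ẋ)=(-0.162705, -0.202479) → end (x,ẋ)=(-0.300561, -0.961713)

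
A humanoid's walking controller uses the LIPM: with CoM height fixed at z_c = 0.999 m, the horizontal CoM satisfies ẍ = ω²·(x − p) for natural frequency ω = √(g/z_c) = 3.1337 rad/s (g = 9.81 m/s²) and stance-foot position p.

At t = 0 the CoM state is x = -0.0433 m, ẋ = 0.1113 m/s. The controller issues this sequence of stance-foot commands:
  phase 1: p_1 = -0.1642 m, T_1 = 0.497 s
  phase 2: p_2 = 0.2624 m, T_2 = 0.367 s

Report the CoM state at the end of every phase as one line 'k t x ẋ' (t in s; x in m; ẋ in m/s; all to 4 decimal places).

phase 1: p=-0.1642, T=0.497, ωT=1.557449, cosh=2.478685, sinh=2.268012; start (x,ẋ)=(-0.043300, 0.111300) → end (x,ẋ)=(0.216026, 1.135146)
phase 2: p=0.2624, T=0.367, ωT=1.150068, cosh=1.737511, sinh=1.420896; start (x,ẋ)=(0.216026, 1.135146) → end (x,ẋ)=(0.696528, 1.765843)

1 0.4970 0.2160 1.1351
2 0.8640 0.6965 1.7658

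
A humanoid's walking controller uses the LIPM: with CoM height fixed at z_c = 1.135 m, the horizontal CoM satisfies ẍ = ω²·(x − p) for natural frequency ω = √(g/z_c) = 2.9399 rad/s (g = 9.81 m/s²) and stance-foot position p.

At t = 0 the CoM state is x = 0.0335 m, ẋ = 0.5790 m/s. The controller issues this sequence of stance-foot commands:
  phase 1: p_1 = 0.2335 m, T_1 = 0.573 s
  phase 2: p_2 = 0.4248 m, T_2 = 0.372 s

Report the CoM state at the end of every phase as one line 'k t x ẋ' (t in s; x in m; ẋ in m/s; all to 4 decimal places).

1 0.5730 0.1884 0.0841
2 0.9450 0.0703 -0.7812

phase 1: p=0.2335, T=0.573, ωT=1.684563, cosh=2.787809, sinh=2.602284; start (x,ẋ)=(0.033500, 0.579000) → end (x,ẋ)=(0.188446, 0.084051)
phase 2: p=0.4248, T=0.372, ωT=1.093643, cosh=1.660061, sinh=1.325067; start (x,ẋ)=(0.188446, 0.084051) → end (x,ẋ)=(0.070321, -0.781202)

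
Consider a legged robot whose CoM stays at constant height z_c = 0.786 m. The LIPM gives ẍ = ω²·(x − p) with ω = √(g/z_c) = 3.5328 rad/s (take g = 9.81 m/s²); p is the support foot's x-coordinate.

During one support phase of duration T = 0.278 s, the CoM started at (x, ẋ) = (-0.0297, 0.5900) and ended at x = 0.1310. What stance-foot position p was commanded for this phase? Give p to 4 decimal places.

ωT = 3.5328·0.278 = 0.982118; cosh(ωT) = 1.522312, sinh(ωT) = 1.147795
x(T) = p + (x₀−p)·cosh(ωT) + (ẋ₀/ω)·sinh(ωT) ⇒ p·(1 − cosh) = x(T) − x₀·cosh − (ẋ₀/ω)·sinh
numerator   = 0.1310 − (-0.0297)·1.522312 − (0.5900/3.5328)·1.147795 = -0.015476
denominator = 1 − 1.522312 = -0.522312
p = -0.015476 / -0.522312 = 0.0296

p = 0.0296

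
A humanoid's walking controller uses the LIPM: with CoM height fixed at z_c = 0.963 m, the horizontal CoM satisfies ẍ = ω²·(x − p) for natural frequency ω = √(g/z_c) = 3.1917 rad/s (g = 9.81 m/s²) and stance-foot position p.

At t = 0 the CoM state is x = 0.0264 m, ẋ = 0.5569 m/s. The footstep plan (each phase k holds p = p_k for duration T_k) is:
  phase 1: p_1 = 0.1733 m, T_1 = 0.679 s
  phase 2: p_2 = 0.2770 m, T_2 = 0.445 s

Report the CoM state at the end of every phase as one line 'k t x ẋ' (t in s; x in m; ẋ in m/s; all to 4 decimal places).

1 0.6790 0.2754 0.4432
2 1.1240 0.5439 0.9603

phase 1: p=0.1733, T=0.679, ωT=2.167164, cosh=4.423993, sinh=4.309491; start (x,ẋ)=(0.026400, 0.556900) → end (x,ẋ)=(0.275352, 0.443171)
phase 2: p=0.2770, T=0.445, ωT=1.420306, cosh=2.190014, sinh=1.948374; start (x,ẋ)=(0.275352, 0.443171) → end (x,ẋ)=(0.543924, 0.960301)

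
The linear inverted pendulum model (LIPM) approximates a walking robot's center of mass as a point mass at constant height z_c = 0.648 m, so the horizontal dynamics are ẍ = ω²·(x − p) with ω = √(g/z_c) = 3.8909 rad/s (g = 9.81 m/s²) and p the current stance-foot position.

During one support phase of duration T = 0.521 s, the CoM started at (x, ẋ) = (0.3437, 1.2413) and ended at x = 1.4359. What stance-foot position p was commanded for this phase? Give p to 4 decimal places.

p = 0.3779

ωT = 3.8909·0.521 = 2.027159; cosh(ωT) = 3.862097, sinh(ωT) = 3.730388
x(T) = p + (x₀−p)·cosh(ωT) + (ẋ₀/ω)·sinh(ωT) ⇒ p·(1 − cosh) = x(T) − x₀·cosh − (ẋ₀/ω)·sinh
numerator   = 1.4359 − (0.3437)·3.862097 − (1.2413/3.8909)·3.730388 = -1.081595
denominator = 1 − 3.862097 = -2.862097
p = -1.081595 / -2.862097 = 0.3779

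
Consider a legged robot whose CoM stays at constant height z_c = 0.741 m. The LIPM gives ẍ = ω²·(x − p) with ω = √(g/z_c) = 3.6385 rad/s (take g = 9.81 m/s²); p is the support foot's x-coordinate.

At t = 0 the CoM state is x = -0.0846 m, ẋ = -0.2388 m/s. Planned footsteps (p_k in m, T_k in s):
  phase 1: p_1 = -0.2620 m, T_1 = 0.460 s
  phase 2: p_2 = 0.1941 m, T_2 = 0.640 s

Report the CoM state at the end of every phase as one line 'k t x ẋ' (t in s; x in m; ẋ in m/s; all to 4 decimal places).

phase 1: p=-0.2620, T=0.460, ωT=1.673710, cosh=2.759731, sinh=2.572181; start (x,ẋ)=(-0.084600, -0.238800) → end (x,ẋ)=(0.058760, 1.001242)
phase 2: p=0.1941, T=0.640, ωT=2.328640, cosh=5.180701, sinh=5.083272; start (x,ẋ)=(0.058760, 1.001242) → end (x,ẋ)=(0.891760, 2.683961)

1 0.4600 0.0588 1.0012
2 1.1000 0.8918 2.6840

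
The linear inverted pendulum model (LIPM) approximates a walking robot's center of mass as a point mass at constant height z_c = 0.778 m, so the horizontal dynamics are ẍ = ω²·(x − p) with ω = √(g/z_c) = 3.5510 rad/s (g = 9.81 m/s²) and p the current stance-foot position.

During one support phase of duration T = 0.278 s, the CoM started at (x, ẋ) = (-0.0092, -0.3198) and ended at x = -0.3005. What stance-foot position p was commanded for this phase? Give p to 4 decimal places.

ωT = 3.5510·0.278 = 0.987178; cosh(ωT) = 1.528139, sinh(ωT) = 1.155512
x(T) = p + (x₀−p)·cosh(ωT) + (ẋ₀/ω)·sinh(ωT) ⇒ p·(1 − cosh) = x(T) − x₀·cosh − (ẋ₀/ω)·sinh
numerator   = -0.3005 − (-0.0092)·1.528139 − (-0.3198/3.5510)·1.155512 = -0.182377
denominator = 1 − 1.528139 = -0.528139
p = -0.182377 / -0.528139 = 0.3453

p = 0.3453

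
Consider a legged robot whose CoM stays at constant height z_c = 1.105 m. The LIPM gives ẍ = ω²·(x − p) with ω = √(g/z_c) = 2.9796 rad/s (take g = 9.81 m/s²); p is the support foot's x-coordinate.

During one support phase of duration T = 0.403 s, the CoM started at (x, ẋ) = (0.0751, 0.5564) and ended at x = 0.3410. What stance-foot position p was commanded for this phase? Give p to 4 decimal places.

p = 0.0951

ωT = 2.9796·0.403 = 1.200779; cosh(ωT) = 1.811832, sinh(ωT) = 1.510872
x(T) = p + (x₀−p)·cosh(ωT) + (ẋ₀/ω)·sinh(ωT) ⇒ p·(1 − cosh) = x(T) − x₀·cosh − (ẋ₀/ω)·sinh
numerator   = 0.3410 − (0.0751)·1.811832 − (0.5564/2.9796)·1.510872 = -0.077203
denominator = 1 − 1.811832 = -0.811832
p = -0.077203 / -0.811832 = 0.0951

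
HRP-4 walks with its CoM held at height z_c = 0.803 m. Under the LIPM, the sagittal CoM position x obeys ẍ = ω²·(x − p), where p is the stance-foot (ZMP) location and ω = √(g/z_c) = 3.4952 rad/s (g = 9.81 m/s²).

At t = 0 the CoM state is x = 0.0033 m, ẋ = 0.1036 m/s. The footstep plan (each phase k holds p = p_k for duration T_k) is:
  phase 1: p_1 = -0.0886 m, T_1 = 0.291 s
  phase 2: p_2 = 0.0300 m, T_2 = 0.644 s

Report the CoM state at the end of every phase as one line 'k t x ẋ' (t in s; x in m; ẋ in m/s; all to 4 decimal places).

phase 1: p=-0.0886, T=0.291, ωT=1.017103, cosh=1.563407, sinh=1.201766; start (x,ẋ)=(0.003300, 0.103600) → end (x,ẋ)=(0.090698, 0.547987)
phase 2: p=0.0300, T=0.644, ωT=2.250909, cosh=4.800833, sinh=4.695529; start (x,ẋ)=(0.090698, 0.547987) → end (x,ẋ)=(1.057580, 3.626961)

1 0.2910 0.0907 0.5480
2 0.9350 1.0576 3.6270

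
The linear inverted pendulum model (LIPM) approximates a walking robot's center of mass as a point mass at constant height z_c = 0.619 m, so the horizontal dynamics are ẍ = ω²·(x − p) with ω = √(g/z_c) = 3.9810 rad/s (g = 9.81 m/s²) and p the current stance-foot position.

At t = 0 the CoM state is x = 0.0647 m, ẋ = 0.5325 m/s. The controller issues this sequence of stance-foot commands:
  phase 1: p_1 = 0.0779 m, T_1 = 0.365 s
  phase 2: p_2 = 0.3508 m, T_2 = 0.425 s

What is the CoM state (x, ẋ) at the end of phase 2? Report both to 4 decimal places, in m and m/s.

phase 1: p=0.0779, T=0.365, ωT=1.453065, cosh=2.255027, sinh=2.021174; start (x,ẋ)=(0.064700, 0.532500) → end (x,ẋ)=(0.318487, 1.094591)
phase 2: p=0.3508, T=0.425, ωT=1.691925, cosh=2.807044, sinh=2.622879; start (x,ẋ)=(0.318487, 1.094591) → end (x,ẋ)=(0.981265, 2.735158)

x = 0.9813, ẋ = 2.7352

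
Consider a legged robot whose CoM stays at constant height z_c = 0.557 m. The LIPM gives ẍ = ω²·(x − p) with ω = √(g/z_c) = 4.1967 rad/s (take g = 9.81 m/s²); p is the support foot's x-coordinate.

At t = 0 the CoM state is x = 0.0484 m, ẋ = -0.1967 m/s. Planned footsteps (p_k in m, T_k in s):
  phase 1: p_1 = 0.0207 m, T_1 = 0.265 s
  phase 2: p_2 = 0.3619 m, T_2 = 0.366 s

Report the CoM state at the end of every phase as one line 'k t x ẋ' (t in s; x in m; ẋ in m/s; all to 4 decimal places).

1 0.2650 0.0038 -0.1738
2 0.6310 -0.6002 -3.7515

phase 1: p=0.0207, T=0.265, ωT=1.112126, cosh=1.684837, sinh=1.355978; start (x,ẋ)=(0.048400, -0.196700) → end (x,ẋ)=(0.003815, -0.173777)
phase 2: p=0.3619, T=0.366, ωT=1.535992, cosh=2.430587, sinh=2.215345; start (x,ẋ)=(0.003815, -0.173777) → end (x,ẋ)=(-0.600190, -3.751546)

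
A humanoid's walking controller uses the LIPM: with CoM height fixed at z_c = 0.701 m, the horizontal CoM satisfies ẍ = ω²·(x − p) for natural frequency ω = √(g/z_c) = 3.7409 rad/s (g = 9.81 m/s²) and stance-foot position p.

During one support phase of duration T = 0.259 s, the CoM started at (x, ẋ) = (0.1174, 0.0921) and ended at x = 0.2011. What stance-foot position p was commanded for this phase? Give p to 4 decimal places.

p = 0.0071

ωT = 3.7409·0.259 = 0.968893; cosh(ωT) = 1.507265, sinh(ωT) = 1.127762
x(T) = p + (x₀−p)·cosh(ωT) + (ẋ₀/ω)·sinh(ωT) ⇒ p·(1 − cosh) = x(T) − x₀·cosh − (ẋ₀/ω)·sinh
numerator   = 0.2011 − (0.1174)·1.507265 − (0.0921/3.7409)·1.127762 = -0.003618
denominator = 1 − 1.507265 = -0.507265
p = -0.003618 / -0.507265 = 0.0071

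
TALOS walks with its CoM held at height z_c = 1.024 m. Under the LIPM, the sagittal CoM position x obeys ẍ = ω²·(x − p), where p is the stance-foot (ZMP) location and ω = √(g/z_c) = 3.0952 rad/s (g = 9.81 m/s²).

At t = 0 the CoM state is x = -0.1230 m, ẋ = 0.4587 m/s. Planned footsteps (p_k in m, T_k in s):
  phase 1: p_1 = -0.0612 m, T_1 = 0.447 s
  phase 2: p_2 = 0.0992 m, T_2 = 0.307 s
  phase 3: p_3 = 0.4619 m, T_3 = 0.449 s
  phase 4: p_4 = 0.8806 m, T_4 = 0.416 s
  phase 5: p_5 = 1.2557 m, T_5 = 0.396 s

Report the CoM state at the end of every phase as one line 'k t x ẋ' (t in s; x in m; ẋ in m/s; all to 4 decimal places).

1 0.4470 0.0848 0.6148
2 0.7540 0.2963 0.8649
3 1.2030 0.6349 0.8786
4 1.6190 0.8766 0.4399
5 2.0150 0.7755 -1.0127

phase 1: p=-0.0612, T=0.447, ωT=1.383554, cosh=2.119871, sinh=1.869185; start (x,ẋ)=(-0.123000, 0.458700) → end (x,ẋ)=(0.084800, 0.614841)
phase 2: p=0.0992, T=0.307, ωT=0.950226, cosh=1.486474, sinh=1.099821; start (x,ẋ)=(0.084800, 0.614841) → end (x,ẋ)=(0.296267, 0.864925)
phase 3: p=0.4619, T=0.449, ωT=1.389745, cosh=2.131482, sinh=1.882343; start (x,ẋ)=(0.296267, 0.864925) → end (x,ẋ)=(0.634859, 0.878554)
phase 4: p=0.8806, T=0.416, ωT=1.287603, cosh=1.950011, sinh=1.674079; start (x,ẋ)=(0.634859, 0.878554) → end (x,ẋ)=(0.876580, 0.439855)
phase 5: p=1.2557, T=0.396, ωT=1.225699, cosh=1.850050, sinh=1.556497; start (x,ẋ)=(0.876580, 0.439855) → end (x,ẋ)=(0.775500, -1.012723)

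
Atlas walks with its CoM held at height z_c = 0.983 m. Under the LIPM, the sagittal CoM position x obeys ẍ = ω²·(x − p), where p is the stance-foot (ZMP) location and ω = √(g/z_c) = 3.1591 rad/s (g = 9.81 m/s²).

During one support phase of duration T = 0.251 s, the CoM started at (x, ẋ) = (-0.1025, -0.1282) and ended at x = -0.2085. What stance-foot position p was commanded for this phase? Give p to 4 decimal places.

p = 0.1099

ωT = 3.1591·0.251 = 0.792934; cosh(ωT) = 1.331193, sinh(ωT) = 0.878678
x(T) = p + (x₀−p)·cosh(ωT) + (ẋ₀/ω)·sinh(ωT) ⇒ p·(1 − cosh) = x(T) − x₀·cosh − (ẋ₀/ω)·sinh
numerator   = -0.2085 − (-0.1025)·1.331193 − (-0.1282/3.1591)·0.878678 = -0.036395
denominator = 1 − 1.331193 = -0.331193
p = -0.036395 / -0.331193 = 0.1099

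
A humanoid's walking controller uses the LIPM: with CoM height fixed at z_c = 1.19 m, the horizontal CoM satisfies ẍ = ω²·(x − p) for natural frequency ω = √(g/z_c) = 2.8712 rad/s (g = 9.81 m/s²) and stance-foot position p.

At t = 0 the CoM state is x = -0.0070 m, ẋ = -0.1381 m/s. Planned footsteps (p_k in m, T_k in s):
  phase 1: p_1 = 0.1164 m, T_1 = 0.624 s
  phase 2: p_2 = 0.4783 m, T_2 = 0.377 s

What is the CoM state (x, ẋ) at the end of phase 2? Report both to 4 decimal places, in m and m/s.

x = -1.6378, ẋ = -5.7115

phase 1: p=0.1164, T=0.624, ωT=1.791629, cosh=3.082952, sinh=2.916264; start (x,ẋ)=(-0.007000, -0.138100) → end (x,ẋ)=(-0.404304, -1.459006)
phase 2: p=0.4783, T=0.377, ωT=1.082442, cosh=1.645324, sinh=1.306557; start (x,ẋ)=(-0.404304, -1.459006) → end (x,ẋ)=(-1.637798, -5.711524)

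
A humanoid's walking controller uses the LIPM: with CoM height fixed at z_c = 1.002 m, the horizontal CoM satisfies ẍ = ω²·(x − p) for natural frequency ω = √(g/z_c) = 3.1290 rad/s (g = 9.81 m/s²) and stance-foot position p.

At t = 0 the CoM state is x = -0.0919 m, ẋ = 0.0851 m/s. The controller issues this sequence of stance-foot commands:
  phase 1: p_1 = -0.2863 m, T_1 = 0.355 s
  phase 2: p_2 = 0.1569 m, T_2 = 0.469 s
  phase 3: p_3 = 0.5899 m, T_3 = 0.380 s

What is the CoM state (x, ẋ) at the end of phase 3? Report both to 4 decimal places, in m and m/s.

phase 1: p=-0.2863, T=0.355, ωT=1.110795, cosh=1.683034, sinh=1.353737; start (x,ẋ)=(-0.091900, 0.085100) → end (x,ẋ)=(0.077700, 0.966674)
phase 2: p=0.1569, T=0.469, ωT=1.467501, cosh=2.284440, sinh=2.053940; start (x,ẋ)=(0.077700, 0.966674) → end (x,ẋ)=(0.610516, 1.699307)
phase 3: p=0.5899, T=0.380, ωT=1.189020, cosh=1.794190, sinh=1.489671; start (x,ẋ)=(0.610516, 1.699307) → end (x,ẋ)=(1.435905, 3.144978)

x = 1.4359, ẋ = 3.1450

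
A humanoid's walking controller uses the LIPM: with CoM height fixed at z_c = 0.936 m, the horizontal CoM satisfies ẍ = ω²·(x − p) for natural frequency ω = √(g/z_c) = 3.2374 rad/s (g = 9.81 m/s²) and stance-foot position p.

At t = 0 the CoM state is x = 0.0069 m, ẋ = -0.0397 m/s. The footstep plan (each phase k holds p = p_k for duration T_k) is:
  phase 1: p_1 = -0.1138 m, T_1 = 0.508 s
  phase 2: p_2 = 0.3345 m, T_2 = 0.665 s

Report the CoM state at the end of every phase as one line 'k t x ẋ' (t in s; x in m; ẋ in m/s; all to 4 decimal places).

phase 1: p=-0.1138, T=0.508, ωT=1.644599, cosh=2.686012, sinh=2.492922; start (x,ẋ)=(0.006900, -0.039700) → end (x,ẋ)=(0.179831, 0.867485)
phase 2: p=0.3345, T=0.665, ωT=2.152871, cosh=4.362846, sinh=4.246695; start (x,ẋ)=(0.179831, 0.867485) → end (x,ẋ)=(0.797637, 1.658276)

1 0.5080 0.1798 0.8675
2 1.1730 0.7976 1.6583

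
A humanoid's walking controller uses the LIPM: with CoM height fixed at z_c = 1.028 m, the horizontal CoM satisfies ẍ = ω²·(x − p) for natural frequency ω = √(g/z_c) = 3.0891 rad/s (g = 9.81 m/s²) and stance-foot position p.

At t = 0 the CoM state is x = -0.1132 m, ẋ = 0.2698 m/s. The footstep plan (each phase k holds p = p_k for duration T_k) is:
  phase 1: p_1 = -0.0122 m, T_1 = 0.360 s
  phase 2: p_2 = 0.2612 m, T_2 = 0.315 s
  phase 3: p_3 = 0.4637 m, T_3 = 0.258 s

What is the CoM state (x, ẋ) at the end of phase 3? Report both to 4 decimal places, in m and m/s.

phase 1: p=-0.0122, T=0.360, ωT=1.112076, cosh=1.684770, sinh=1.355894; start (x,ẋ)=(-0.113200, 0.269800) → end (x,ẋ)=(-0.063939, 0.031513)
phase 2: p=0.2612, T=0.315, ωT=0.973067, cosh=1.511984, sinh=1.134062; start (x,ẋ)=(-0.063939, 0.031513) → end (x,ẋ)=(-0.218836, -1.091389)
phase 3: p=0.4637, T=0.258, ωT=0.796988, cosh=1.334766, sinh=0.884081; start (x,ẋ)=(-0.218836, -1.091389) → end (x,ẋ)=(-0.759674, -3.320765)

x = -0.7597, ẋ = -3.3208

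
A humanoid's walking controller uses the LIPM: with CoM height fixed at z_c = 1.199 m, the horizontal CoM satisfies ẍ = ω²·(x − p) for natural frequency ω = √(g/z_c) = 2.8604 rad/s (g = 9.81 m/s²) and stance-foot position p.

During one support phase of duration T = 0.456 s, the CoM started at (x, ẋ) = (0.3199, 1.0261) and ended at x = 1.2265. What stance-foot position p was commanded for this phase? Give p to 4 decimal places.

p = 0.0191

ωT = 2.8604·0.456 = 1.304342; cosh(ωT) = 1.978308, sinh(ωT) = 1.706957
x(T) = p + (x₀−p)·cosh(ωT) + (ẋ₀/ω)·sinh(ωT) ⇒ p·(1 − cosh) = x(T) − x₀·cosh − (ẋ₀/ω)·sinh
numerator   = 1.2265 − (0.3199)·1.978308 − (1.0261/2.8604)·1.706957 = -0.018691
denominator = 1 − 1.978308 = -0.978308
p = -0.018691 / -0.978308 = 0.0191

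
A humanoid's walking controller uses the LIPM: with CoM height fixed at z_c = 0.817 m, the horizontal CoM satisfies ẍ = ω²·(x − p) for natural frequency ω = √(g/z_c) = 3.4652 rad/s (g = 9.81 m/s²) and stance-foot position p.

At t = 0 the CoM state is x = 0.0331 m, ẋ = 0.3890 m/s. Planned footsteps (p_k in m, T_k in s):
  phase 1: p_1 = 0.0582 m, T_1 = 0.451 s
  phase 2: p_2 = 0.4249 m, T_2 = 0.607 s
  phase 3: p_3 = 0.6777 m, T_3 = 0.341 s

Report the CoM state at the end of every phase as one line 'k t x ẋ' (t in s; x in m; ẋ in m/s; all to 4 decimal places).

phase 1: p=0.0582, T=0.451, ωT=1.562805, cosh=2.490868, sinh=2.281321; start (x,ẋ)=(0.033100, 0.389000) → end (x,ẋ)=(0.251778, 0.770526)
phase 2: p=0.4249, T=0.607, ωT=2.103376, cosh=4.157916, sinh=4.035873; start (x,ẋ)=(0.251778, 0.770526) → end (x,ẋ)=(0.602496, 0.782656)
phase 3: p=0.6777, T=0.341, ωT=1.181633, cosh=1.783235, sinh=1.476458; start (x,ẋ)=(0.602496, 0.782656) → end (x,ẋ)=(0.877068, 1.010898)

1 0.4510 0.2518 0.7705
2 1.0580 0.6025 0.7827
3 1.3990 0.8771 1.0109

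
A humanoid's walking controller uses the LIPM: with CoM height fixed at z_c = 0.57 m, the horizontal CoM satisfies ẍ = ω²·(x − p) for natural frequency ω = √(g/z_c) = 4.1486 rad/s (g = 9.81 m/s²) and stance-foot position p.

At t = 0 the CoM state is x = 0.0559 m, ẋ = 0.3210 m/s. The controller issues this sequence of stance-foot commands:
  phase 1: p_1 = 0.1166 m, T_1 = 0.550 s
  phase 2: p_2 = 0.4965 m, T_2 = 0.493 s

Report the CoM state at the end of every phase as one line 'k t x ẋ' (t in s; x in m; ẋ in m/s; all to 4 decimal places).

phase 1: p=0.1166, T=0.550, ωT=2.281730, cosh=4.947858, sinh=4.845751; start (x,ẋ)=(0.055900, 0.321000) → end (x,ẋ)=(0.191207, 0.368005)
phase 2: p=0.4965, T=0.493, ωT=2.045260, cosh=3.930257, sinh=3.800910; start (x,ẋ)=(0.191207, 0.368005) → end (x,ẋ)=(-0.366215, -3.367637)

1 0.5500 0.1912 0.3680
2 1.0430 -0.3662 -3.3676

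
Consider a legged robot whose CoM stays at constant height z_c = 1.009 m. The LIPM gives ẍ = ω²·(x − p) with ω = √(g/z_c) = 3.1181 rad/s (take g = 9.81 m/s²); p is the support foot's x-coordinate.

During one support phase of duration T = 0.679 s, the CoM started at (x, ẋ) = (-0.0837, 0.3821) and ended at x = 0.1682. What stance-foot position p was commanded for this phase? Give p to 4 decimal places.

p = -0.0060

ωT = 3.1181·0.679 = 2.117190; cosh(ωT) = 4.214064, sinh(ωT) = 4.093695
x(T) = p + (x₀−p)·cosh(ωT) + (ẋ₀/ω)·sinh(ωT) ⇒ p·(1 − cosh) = x(T) − x₀·cosh − (ẋ₀/ω)·sinh
numerator   = 0.1682 − (-0.0837)·4.214064 − (0.3821/3.1181)·4.093695 = 0.019265
denominator = 1 − 4.214064 = -3.214064
p = 0.019265 / -3.214064 = -0.0060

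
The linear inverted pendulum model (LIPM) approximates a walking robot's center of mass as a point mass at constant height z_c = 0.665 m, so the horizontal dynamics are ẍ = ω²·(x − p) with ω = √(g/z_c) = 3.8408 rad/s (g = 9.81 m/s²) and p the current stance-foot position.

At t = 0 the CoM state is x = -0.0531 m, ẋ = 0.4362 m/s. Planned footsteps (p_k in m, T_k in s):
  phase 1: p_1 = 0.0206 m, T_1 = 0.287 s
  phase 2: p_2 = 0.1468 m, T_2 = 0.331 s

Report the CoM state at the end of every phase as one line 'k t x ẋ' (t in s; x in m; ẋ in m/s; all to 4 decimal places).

1 0.2870 0.0495 0.3500
2 0.6180 0.1094 0.0594

phase 1: p=0.0206, T=0.287, ωT=1.102310, cosh=1.671608, sinh=1.339505; start (x,ẋ)=(-0.053100, 0.436200) → end (x,ẋ)=(0.049530, 0.349986)
phase 2: p=0.1468, T=0.331, ωT=1.271305, cosh=1.922984, sinh=1.642518; start (x,ẋ)=(0.049530, 0.349986) → end (x,ẋ)=(0.109423, 0.059382)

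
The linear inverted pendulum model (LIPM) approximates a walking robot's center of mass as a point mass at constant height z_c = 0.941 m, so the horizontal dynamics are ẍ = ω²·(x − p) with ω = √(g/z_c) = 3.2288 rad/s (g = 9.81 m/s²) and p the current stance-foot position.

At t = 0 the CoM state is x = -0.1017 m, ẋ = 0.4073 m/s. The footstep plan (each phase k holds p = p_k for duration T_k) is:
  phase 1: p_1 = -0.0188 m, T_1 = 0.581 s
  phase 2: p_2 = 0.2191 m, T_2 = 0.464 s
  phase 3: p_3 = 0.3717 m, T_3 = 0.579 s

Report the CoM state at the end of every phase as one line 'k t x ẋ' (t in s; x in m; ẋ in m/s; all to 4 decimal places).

phase 1: p=-0.0188, T=0.581, ωT=1.875933, cosh=3.340058, sinh=3.186846; start (x,ẋ)=(-0.101700, 0.407300) → end (x,ẋ)=(0.106317, 0.507390)
phase 2: p=0.2191, T=0.464, ωT=1.498163, cosh=2.348503, sinh=2.124962; start (x,ẋ)=(0.106317, 0.507390) → end (x,ẋ)=(0.288156, 0.417794)
phase 3: p=0.3717, T=0.579, ωT=1.869475, cosh=3.319548, sinh=3.165344; start (x,ẋ)=(0.288156, 0.417794) → end (x,ẋ)=(0.503955, 0.533048)

1 0.5810 0.1063 0.5074
2 1.0450 0.2882 0.4178
3 1.6240 0.5040 0.5330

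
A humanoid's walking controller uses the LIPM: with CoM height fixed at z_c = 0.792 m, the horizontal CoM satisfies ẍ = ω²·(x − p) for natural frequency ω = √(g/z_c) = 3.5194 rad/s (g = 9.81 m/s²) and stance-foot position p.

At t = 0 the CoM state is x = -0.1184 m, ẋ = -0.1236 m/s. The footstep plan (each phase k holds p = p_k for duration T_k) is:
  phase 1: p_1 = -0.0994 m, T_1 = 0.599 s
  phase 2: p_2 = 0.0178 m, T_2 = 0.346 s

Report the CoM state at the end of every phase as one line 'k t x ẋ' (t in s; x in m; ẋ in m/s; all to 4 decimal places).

phase 1: p=-0.0994, T=0.599, ωT=2.108121, cosh=4.177110, sinh=4.055644; start (x,ẋ)=(-0.118400, -0.123600) → end (x,ẋ)=(-0.321198, -0.787486)
phase 2: p=0.0178, T=0.346, ωT=1.217712, cosh=1.837677, sinh=1.541771; start (x,ẋ)=(-0.321198, -0.787486) → end (x,ẋ)=(-0.950149, -3.286584)

1 0.5990 -0.3212 -0.7875
2 0.9450 -0.9501 -3.2866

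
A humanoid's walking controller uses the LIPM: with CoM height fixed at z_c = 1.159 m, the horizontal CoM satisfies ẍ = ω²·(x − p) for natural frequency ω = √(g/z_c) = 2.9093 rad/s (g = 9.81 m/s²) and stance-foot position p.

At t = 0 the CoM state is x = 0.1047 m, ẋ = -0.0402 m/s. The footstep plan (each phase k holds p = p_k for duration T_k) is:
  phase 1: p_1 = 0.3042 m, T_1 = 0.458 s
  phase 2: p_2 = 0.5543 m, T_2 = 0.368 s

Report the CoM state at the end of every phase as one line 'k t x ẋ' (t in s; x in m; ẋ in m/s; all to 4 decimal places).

1 0.4580 -0.1246 -1.1049
2 0.8260 -1.0411 -4.3432

phase 1: p=0.3042, T=0.458, ωT=1.332459, cosh=2.027091, sinh=1.763263; start (x,ẋ)=(0.104700, -0.040200) → end (x,ẋ)=(-0.124569, -1.104896)
phase 2: p=0.5543, T=0.368, ωT=1.070622, cosh=1.629995, sinh=1.287200; start (x,ẋ)=(-0.124569, -1.104896) → end (x,ẋ)=(-1.041107, -4.343238)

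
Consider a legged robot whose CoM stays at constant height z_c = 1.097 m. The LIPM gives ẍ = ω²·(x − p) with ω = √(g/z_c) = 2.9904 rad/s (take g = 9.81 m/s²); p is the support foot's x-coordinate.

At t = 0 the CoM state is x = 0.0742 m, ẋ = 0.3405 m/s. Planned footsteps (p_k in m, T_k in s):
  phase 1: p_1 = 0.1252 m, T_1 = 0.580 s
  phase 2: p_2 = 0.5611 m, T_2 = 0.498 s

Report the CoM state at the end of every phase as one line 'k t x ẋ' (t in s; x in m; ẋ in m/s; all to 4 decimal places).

phase 1: p=0.1252, T=0.580, ωT=1.734432, cosh=2.921105, sinh=2.744604; start (x,ẋ)=(0.074200, 0.340500) → end (x,ẋ)=(0.288736, 0.576055)
phase 2: p=0.5611, T=0.498, ωT=1.489219, cosh=2.329591, sinh=2.104042; start (x,ẋ)=(0.288736, 0.576055) → end (x,ẋ)=(0.331916, -0.371719)

1 0.5800 0.2887 0.5761
2 1.0780 0.3319 -0.3717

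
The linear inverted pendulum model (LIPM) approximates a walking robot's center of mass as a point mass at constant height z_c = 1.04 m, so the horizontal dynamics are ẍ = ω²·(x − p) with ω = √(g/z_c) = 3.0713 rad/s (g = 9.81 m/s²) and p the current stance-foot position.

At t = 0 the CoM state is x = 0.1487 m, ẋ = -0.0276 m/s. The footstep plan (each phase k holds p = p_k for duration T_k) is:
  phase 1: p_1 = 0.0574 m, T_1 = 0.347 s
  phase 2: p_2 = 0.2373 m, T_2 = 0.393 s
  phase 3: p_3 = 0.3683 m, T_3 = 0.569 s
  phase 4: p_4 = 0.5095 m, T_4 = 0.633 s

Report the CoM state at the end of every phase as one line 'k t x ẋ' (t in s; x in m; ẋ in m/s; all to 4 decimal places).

1 0.3470 0.1942 0.3139
2 0.7400 0.3143 0.3700
3 1.3090 0.5438 0.6325
4 1.9420 1.3367 2.6160

phase 1: p=0.0574, T=0.347, ωT=1.065741, cosh=1.623731, sinh=1.279259; start (x,ẋ)=(0.148700, -0.027600) → end (x,ẋ)=(0.194151, 0.313902)
phase 2: p=0.2373, T=0.393, ωT=1.207021, cosh=1.821298, sinh=1.522211; start (x,ẋ)=(0.194151, 0.313902) → end (x,ẋ)=(0.314289, 0.369978)
phase 3: p=0.3683, T=0.569, ωT=1.747570, cosh=2.957416, sinh=2.783219; start (x,ẋ)=(0.314289, 0.369978) → end (x,ẋ)=(0.543843, 0.632491)
phase 4: p=0.5095, T=0.633, ωT=1.944133, cosh=3.565341, sinh=3.422230; start (x,ẋ)=(0.543843, 0.632491) → end (x,ẋ)=(1.336706, 2.616019)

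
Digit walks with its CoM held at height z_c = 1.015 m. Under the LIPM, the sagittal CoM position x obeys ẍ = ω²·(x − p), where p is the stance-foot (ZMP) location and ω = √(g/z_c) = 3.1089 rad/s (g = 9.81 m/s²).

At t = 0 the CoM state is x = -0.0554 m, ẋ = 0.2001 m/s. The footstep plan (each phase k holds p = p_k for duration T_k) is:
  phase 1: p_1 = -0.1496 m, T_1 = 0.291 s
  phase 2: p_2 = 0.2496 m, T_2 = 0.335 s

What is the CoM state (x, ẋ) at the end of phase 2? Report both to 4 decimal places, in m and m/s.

x = 0.1709, ẋ = 0.1800

phase 1: p=-0.1496, T=0.291, ωT=0.904690, cosh=1.437916, sinh=1.033249; start (x,ẋ)=(-0.055400, 0.200100) → end (x,ẋ)=(0.052355, 0.590323)
phase 2: p=0.2496, T=0.335, ωT=1.041482, cosh=1.593172, sinh=1.240240; start (x,ẋ)=(0.052355, 0.590323) → end (x,ẋ)=(0.170854, 0.179953)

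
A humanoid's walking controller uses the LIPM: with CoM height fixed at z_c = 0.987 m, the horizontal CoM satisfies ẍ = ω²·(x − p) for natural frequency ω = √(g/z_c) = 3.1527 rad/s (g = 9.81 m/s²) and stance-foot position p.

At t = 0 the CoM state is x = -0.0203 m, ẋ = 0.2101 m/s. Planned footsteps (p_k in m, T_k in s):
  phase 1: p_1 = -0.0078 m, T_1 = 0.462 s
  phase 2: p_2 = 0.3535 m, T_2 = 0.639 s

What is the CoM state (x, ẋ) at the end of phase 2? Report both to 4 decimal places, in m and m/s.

phase 1: p=-0.0078, T=0.462, ωT=1.456547, cosh=2.262079, sinh=2.029039; start (x,ẋ)=(-0.020300, 0.210100) → end (x,ẋ)=(0.099142, 0.395301)
phase 2: p=0.3535, T=0.639, ωT=2.014575, cosh=3.815460, sinh=3.682083; start (x,ẋ)=(0.099142, 0.395301) → end (x,ẋ)=(-0.155316, -1.444463)

x = -0.1553, ẋ = -1.4445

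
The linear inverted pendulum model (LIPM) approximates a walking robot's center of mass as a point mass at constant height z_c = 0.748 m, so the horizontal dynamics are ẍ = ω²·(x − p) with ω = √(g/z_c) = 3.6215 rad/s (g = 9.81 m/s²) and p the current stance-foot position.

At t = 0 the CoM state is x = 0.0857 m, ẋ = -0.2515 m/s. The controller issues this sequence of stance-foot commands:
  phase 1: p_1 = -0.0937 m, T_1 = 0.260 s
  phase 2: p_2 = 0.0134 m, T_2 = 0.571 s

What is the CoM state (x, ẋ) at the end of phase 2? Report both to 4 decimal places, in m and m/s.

phase 1: p=-0.0937, T=0.260, ωT=0.941590, cosh=1.477031, sinh=1.087024; start (x,ẋ)=(0.085700, -0.251500) → end (x,ẋ)=(0.095790, 0.334763)
phase 2: p=0.0134, T=0.571, ωT=2.067877, cosh=4.017233, sinh=3.890779; start (x,ẋ)=(0.095790, 0.334763) → end (x,ẋ)=(0.704032, 2.505727)

x = 0.7040, ẋ = 2.5057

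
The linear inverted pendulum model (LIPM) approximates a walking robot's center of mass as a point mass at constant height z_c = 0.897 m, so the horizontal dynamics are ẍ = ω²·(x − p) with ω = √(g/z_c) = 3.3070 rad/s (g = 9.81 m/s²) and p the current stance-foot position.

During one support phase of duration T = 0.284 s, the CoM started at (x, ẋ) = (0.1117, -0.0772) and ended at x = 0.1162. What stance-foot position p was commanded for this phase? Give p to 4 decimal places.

p = 0.0489

ωT = 3.3070·0.284 = 0.939188; cosh(ωT) = 1.474424, sinh(ωT) = 1.083479
x(T) = p + (x₀−p)·cosh(ωT) + (ẋ₀/ω)·sinh(ωT) ⇒ p·(1 − cosh) = x(T) − x₀·cosh − (ẋ₀/ω)·sinh
numerator   = 0.1162 − (0.1117)·1.474424 − (-0.0772/3.3070)·1.083479 = -0.023200
denominator = 1 − 1.474424 = -0.474424
p = -0.023200 / -0.474424 = 0.0489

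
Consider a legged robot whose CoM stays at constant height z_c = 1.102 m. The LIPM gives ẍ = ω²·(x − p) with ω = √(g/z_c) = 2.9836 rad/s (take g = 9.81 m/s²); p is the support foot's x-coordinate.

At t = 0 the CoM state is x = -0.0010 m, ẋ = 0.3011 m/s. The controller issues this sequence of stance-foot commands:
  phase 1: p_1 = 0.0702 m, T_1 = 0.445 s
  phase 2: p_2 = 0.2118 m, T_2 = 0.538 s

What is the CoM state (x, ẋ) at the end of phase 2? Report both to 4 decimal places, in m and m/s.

phase 1: p=0.0702, T=0.445, ωT=1.327702, cosh=2.018725, sinh=1.753639; start (x,ẋ)=(-0.001000, 0.301100) → end (x,ẋ)=(0.103441, 0.235308)
phase 2: p=0.2118, T=0.538, ωT=1.605177, cosh=2.589797, sinh=2.388943; start (x,ẋ)=(0.103441, 0.235308) → end (x,ẋ)=(0.119582, -0.162943)

x = 0.1196, ẋ = -0.1629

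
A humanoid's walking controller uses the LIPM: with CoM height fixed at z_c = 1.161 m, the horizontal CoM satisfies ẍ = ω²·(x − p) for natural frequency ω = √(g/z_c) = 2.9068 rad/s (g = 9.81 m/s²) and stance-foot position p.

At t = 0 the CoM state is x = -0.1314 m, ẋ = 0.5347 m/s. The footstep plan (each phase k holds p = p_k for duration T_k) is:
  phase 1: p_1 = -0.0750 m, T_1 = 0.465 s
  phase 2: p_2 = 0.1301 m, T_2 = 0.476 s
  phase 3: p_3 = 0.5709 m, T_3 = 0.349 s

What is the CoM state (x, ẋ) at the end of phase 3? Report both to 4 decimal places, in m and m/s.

phase 1: p=-0.0750, T=0.465, ωT=1.351662, cosh=2.061326, sinh=1.802516; start (x,ẋ)=(-0.131400, 0.534700) → end (x,ẋ)=(0.140310, 0.806680)
phase 2: p=0.1301, T=0.476, ωT=1.383637, cosh=2.120025, sinh=1.869359; start (x,ẋ)=(0.140310, 0.806680) → end (x,ẋ)=(0.670521, 1.765664)
phase 3: p=0.5709, T=0.349, ωT=1.014473, cosh=1.560252, sinh=1.197658; start (x,ẋ)=(0.670521, 1.765664) → end (x,ẋ)=(1.453822, 3.101696)

x = 1.4538, ẋ = 3.1017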